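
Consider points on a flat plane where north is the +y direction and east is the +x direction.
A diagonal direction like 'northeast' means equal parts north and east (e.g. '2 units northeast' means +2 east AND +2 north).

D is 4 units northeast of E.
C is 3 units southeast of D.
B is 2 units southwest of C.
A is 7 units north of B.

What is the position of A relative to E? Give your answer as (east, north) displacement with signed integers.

Answer: A is at (east=5, north=6) relative to E.

Derivation:
Place E at the origin (east=0, north=0).
  D is 4 units northeast of E: delta (east=+4, north=+4); D at (east=4, north=4).
  C is 3 units southeast of D: delta (east=+3, north=-3); C at (east=7, north=1).
  B is 2 units southwest of C: delta (east=-2, north=-2); B at (east=5, north=-1).
  A is 7 units north of B: delta (east=+0, north=+7); A at (east=5, north=6).
Therefore A relative to E: (east=5, north=6).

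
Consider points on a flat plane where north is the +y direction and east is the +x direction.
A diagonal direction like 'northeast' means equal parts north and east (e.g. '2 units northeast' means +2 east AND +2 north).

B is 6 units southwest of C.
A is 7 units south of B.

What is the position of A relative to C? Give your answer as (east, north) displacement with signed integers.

Answer: A is at (east=-6, north=-13) relative to C.

Derivation:
Place C at the origin (east=0, north=0).
  B is 6 units southwest of C: delta (east=-6, north=-6); B at (east=-6, north=-6).
  A is 7 units south of B: delta (east=+0, north=-7); A at (east=-6, north=-13).
Therefore A relative to C: (east=-6, north=-13).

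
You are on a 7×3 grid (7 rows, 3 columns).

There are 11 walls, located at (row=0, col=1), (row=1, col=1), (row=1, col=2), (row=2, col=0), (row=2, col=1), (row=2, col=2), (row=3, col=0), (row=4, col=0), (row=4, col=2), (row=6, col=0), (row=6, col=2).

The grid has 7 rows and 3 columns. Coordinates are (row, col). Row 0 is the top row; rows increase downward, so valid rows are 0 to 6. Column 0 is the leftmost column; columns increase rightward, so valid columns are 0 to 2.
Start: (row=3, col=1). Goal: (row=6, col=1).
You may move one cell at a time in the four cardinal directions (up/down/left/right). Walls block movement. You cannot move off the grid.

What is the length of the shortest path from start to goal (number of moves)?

BFS from (row=3, col=1) until reaching (row=6, col=1):
  Distance 0: (row=3, col=1)
  Distance 1: (row=3, col=2), (row=4, col=1)
  Distance 2: (row=5, col=1)
  Distance 3: (row=5, col=0), (row=5, col=2), (row=6, col=1)  <- goal reached here
One shortest path (3 moves): (row=3, col=1) -> (row=4, col=1) -> (row=5, col=1) -> (row=6, col=1)

Answer: Shortest path length: 3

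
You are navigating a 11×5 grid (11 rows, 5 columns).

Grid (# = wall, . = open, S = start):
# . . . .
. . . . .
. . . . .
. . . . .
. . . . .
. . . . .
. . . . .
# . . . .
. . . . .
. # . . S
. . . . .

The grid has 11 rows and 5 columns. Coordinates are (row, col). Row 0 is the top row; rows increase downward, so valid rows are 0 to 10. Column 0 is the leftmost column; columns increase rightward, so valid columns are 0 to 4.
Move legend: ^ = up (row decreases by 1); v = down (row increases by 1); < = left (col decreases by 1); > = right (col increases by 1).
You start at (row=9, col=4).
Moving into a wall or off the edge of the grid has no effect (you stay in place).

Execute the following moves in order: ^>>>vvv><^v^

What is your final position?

Start: (row=9, col=4)
  ^ (up): (row=9, col=4) -> (row=8, col=4)
  [×3]> (right): blocked, stay at (row=8, col=4)
  v (down): (row=8, col=4) -> (row=9, col=4)
  v (down): (row=9, col=4) -> (row=10, col=4)
  v (down): blocked, stay at (row=10, col=4)
  > (right): blocked, stay at (row=10, col=4)
  < (left): (row=10, col=4) -> (row=10, col=3)
  ^ (up): (row=10, col=3) -> (row=9, col=3)
  v (down): (row=9, col=3) -> (row=10, col=3)
  ^ (up): (row=10, col=3) -> (row=9, col=3)
Final: (row=9, col=3)

Answer: Final position: (row=9, col=3)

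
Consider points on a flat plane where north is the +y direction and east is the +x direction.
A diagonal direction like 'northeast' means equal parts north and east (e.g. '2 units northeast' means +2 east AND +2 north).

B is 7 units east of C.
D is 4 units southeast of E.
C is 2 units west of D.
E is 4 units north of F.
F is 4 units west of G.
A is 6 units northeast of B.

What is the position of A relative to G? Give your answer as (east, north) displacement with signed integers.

Answer: A is at (east=11, north=6) relative to G.

Derivation:
Place G at the origin (east=0, north=0).
  F is 4 units west of G: delta (east=-4, north=+0); F at (east=-4, north=0).
  E is 4 units north of F: delta (east=+0, north=+4); E at (east=-4, north=4).
  D is 4 units southeast of E: delta (east=+4, north=-4); D at (east=0, north=0).
  C is 2 units west of D: delta (east=-2, north=+0); C at (east=-2, north=0).
  B is 7 units east of C: delta (east=+7, north=+0); B at (east=5, north=0).
  A is 6 units northeast of B: delta (east=+6, north=+6); A at (east=11, north=6).
Therefore A relative to G: (east=11, north=6).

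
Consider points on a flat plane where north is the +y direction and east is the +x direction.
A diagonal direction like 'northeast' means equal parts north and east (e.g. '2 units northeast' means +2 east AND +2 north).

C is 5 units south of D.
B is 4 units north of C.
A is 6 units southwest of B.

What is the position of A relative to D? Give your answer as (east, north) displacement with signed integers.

Answer: A is at (east=-6, north=-7) relative to D.

Derivation:
Place D at the origin (east=0, north=0).
  C is 5 units south of D: delta (east=+0, north=-5); C at (east=0, north=-5).
  B is 4 units north of C: delta (east=+0, north=+4); B at (east=0, north=-1).
  A is 6 units southwest of B: delta (east=-6, north=-6); A at (east=-6, north=-7).
Therefore A relative to D: (east=-6, north=-7).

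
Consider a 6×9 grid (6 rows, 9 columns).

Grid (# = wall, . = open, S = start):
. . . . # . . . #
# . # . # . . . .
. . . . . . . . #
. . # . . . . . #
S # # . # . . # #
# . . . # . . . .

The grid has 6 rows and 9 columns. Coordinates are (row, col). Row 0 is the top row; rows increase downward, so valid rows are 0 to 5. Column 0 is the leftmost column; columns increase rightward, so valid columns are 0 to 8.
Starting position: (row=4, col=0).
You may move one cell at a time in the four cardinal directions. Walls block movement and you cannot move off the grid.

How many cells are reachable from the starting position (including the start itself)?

BFS flood-fill from (row=4, col=0):
  Distance 0: (row=4, col=0)
  Distance 1: (row=3, col=0)
  Distance 2: (row=2, col=0), (row=3, col=1)
  Distance 3: (row=2, col=1)
  Distance 4: (row=1, col=1), (row=2, col=2)
  Distance 5: (row=0, col=1), (row=2, col=3)
  Distance 6: (row=0, col=0), (row=0, col=2), (row=1, col=3), (row=2, col=4), (row=3, col=3)
  Distance 7: (row=0, col=3), (row=2, col=5), (row=3, col=4), (row=4, col=3)
  Distance 8: (row=1, col=5), (row=2, col=6), (row=3, col=5), (row=5, col=3)
  Distance 9: (row=0, col=5), (row=1, col=6), (row=2, col=7), (row=3, col=6), (row=4, col=5), (row=5, col=2)
  Distance 10: (row=0, col=6), (row=1, col=7), (row=3, col=7), (row=4, col=6), (row=5, col=1), (row=5, col=5)
  Distance 11: (row=0, col=7), (row=1, col=8), (row=5, col=6)
  Distance 12: (row=5, col=7)
  Distance 13: (row=5, col=8)
Total reachable: 39 (grid has 39 open cells total)

Answer: Reachable cells: 39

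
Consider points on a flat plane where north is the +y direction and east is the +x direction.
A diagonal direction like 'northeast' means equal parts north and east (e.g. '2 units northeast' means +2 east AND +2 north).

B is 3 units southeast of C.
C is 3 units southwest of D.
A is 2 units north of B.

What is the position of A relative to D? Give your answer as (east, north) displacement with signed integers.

Answer: A is at (east=0, north=-4) relative to D.

Derivation:
Place D at the origin (east=0, north=0).
  C is 3 units southwest of D: delta (east=-3, north=-3); C at (east=-3, north=-3).
  B is 3 units southeast of C: delta (east=+3, north=-3); B at (east=0, north=-6).
  A is 2 units north of B: delta (east=+0, north=+2); A at (east=0, north=-4).
Therefore A relative to D: (east=0, north=-4).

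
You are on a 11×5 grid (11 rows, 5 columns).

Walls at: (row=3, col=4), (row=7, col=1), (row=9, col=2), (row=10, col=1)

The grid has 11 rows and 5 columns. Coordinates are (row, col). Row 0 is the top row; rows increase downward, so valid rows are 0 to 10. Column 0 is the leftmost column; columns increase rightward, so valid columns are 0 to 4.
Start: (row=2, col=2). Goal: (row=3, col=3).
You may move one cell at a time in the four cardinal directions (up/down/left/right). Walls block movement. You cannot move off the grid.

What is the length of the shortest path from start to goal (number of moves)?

BFS from (row=2, col=2) until reaching (row=3, col=3):
  Distance 0: (row=2, col=2)
  Distance 1: (row=1, col=2), (row=2, col=1), (row=2, col=3), (row=3, col=2)
  Distance 2: (row=0, col=2), (row=1, col=1), (row=1, col=3), (row=2, col=0), (row=2, col=4), (row=3, col=1), (row=3, col=3), (row=4, col=2)  <- goal reached here
One shortest path (2 moves): (row=2, col=2) -> (row=2, col=3) -> (row=3, col=3)

Answer: Shortest path length: 2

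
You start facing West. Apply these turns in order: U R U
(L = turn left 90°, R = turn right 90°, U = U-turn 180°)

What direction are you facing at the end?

Answer: Final heading: North

Derivation:
Start: West
  U (U-turn (180°)) -> East
  R (right (90° clockwise)) -> South
  U (U-turn (180°)) -> North
Final: North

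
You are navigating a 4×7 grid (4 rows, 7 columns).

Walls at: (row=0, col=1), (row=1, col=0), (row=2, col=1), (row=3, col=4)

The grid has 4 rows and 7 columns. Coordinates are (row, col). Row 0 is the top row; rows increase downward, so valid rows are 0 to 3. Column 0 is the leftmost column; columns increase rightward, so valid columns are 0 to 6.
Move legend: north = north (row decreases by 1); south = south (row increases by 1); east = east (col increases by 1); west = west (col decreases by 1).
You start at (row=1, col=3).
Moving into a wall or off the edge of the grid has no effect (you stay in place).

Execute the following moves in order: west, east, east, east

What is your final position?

Start: (row=1, col=3)
  west (west): (row=1, col=3) -> (row=1, col=2)
  east (east): (row=1, col=2) -> (row=1, col=3)
  east (east): (row=1, col=3) -> (row=1, col=4)
  east (east): (row=1, col=4) -> (row=1, col=5)
Final: (row=1, col=5)

Answer: Final position: (row=1, col=5)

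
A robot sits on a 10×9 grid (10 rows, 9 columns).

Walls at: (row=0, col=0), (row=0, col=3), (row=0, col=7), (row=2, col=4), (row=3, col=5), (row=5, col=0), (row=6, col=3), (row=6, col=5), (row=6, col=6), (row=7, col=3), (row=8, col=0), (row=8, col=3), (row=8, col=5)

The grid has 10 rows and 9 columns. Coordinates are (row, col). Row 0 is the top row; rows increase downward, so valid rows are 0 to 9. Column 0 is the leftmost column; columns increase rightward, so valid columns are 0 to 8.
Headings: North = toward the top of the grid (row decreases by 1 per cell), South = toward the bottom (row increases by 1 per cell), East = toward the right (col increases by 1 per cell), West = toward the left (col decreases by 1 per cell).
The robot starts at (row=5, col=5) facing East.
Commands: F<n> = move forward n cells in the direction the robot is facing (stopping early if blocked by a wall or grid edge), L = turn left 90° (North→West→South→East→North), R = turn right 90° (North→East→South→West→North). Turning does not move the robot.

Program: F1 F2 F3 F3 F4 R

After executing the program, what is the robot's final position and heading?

Answer: Final position: (row=5, col=8), facing South

Derivation:
Start: (row=5, col=5), facing East
  F1: move forward 1, now at (row=5, col=6)
  F2: move forward 2, now at (row=5, col=8)
  F3: move forward 0/3 (blocked), now at (row=5, col=8)
  F3: move forward 0/3 (blocked), now at (row=5, col=8)
  F4: move forward 0/4 (blocked), now at (row=5, col=8)
  R: turn right, now facing South
Final: (row=5, col=8), facing South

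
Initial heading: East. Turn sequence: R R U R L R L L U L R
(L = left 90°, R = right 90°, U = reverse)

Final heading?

Answer: Final heading: South

Derivation:
Start: East
  R (right (90° clockwise)) -> South
  R (right (90° clockwise)) -> West
  U (U-turn (180°)) -> East
  R (right (90° clockwise)) -> South
  L (left (90° counter-clockwise)) -> East
  R (right (90° clockwise)) -> South
  L (left (90° counter-clockwise)) -> East
  L (left (90° counter-clockwise)) -> North
  U (U-turn (180°)) -> South
  L (left (90° counter-clockwise)) -> East
  R (right (90° clockwise)) -> South
Final: South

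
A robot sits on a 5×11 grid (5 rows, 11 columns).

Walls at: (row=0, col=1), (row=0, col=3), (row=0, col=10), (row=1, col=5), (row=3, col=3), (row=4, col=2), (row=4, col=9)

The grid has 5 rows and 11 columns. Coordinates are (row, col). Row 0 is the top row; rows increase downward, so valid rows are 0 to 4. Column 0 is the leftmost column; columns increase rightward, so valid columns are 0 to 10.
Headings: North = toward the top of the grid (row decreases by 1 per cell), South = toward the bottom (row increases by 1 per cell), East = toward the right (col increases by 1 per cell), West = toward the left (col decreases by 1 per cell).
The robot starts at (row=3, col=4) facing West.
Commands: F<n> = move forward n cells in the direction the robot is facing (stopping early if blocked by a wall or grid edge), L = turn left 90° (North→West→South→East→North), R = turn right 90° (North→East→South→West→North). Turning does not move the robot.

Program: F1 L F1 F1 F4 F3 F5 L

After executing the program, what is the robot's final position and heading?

Start: (row=3, col=4), facing West
  F1: move forward 0/1 (blocked), now at (row=3, col=4)
  L: turn left, now facing South
  F1: move forward 1, now at (row=4, col=4)
  F1: move forward 0/1 (blocked), now at (row=4, col=4)
  F4: move forward 0/4 (blocked), now at (row=4, col=4)
  F3: move forward 0/3 (blocked), now at (row=4, col=4)
  F5: move forward 0/5 (blocked), now at (row=4, col=4)
  L: turn left, now facing East
Final: (row=4, col=4), facing East

Answer: Final position: (row=4, col=4), facing East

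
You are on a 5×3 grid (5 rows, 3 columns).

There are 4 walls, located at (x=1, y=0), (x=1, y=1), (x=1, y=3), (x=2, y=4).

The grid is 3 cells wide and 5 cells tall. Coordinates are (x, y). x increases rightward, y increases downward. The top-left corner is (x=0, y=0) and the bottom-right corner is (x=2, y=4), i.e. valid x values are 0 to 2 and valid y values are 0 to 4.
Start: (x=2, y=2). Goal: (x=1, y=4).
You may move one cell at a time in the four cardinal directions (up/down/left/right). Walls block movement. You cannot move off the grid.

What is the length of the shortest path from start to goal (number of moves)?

Answer: Shortest path length: 5

Derivation:
BFS from (x=2, y=2) until reaching (x=1, y=4):
  Distance 0: (x=2, y=2)
  Distance 1: (x=2, y=1), (x=1, y=2), (x=2, y=3)
  Distance 2: (x=2, y=0), (x=0, y=2)
  Distance 3: (x=0, y=1), (x=0, y=3)
  Distance 4: (x=0, y=0), (x=0, y=4)
  Distance 5: (x=1, y=4)  <- goal reached here
One shortest path (5 moves): (x=2, y=2) -> (x=1, y=2) -> (x=0, y=2) -> (x=0, y=3) -> (x=0, y=4) -> (x=1, y=4)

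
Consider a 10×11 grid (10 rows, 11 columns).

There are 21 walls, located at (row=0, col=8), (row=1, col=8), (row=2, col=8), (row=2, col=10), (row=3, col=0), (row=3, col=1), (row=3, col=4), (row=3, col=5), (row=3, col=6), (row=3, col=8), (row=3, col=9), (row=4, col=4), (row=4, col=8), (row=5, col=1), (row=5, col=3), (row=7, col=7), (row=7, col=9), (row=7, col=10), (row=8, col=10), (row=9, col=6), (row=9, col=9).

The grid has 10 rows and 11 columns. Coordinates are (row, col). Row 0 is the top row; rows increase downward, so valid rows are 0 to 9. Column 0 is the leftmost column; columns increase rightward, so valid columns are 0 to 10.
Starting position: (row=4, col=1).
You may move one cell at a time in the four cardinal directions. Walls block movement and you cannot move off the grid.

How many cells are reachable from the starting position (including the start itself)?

BFS flood-fill from (row=4, col=1):
  Distance 0: (row=4, col=1)
  Distance 1: (row=4, col=0), (row=4, col=2)
  Distance 2: (row=3, col=2), (row=4, col=3), (row=5, col=0), (row=5, col=2)
  Distance 3: (row=2, col=2), (row=3, col=3), (row=6, col=0), (row=6, col=2)
  Distance 4: (row=1, col=2), (row=2, col=1), (row=2, col=3), (row=6, col=1), (row=6, col=3), (row=7, col=0), (row=7, col=2)
  Distance 5: (row=0, col=2), (row=1, col=1), (row=1, col=3), (row=2, col=0), (row=2, col=4), (row=6, col=4), (row=7, col=1), (row=7, col=3), (row=8, col=0), (row=8, col=2)
  Distance 6: (row=0, col=1), (row=0, col=3), (row=1, col=0), (row=1, col=4), (row=2, col=5), (row=5, col=4), (row=6, col=5), (row=7, col=4), (row=8, col=1), (row=8, col=3), (row=9, col=0), (row=9, col=2)
  Distance 7: (row=0, col=0), (row=0, col=4), (row=1, col=5), (row=2, col=6), (row=5, col=5), (row=6, col=6), (row=7, col=5), (row=8, col=4), (row=9, col=1), (row=9, col=3)
  Distance 8: (row=0, col=5), (row=1, col=6), (row=2, col=7), (row=4, col=5), (row=5, col=6), (row=6, col=7), (row=7, col=6), (row=8, col=5), (row=9, col=4)
  Distance 9: (row=0, col=6), (row=1, col=7), (row=3, col=7), (row=4, col=6), (row=5, col=7), (row=6, col=8), (row=8, col=6), (row=9, col=5)
  Distance 10: (row=0, col=7), (row=4, col=7), (row=5, col=8), (row=6, col=9), (row=7, col=8), (row=8, col=7)
  Distance 11: (row=5, col=9), (row=6, col=10), (row=8, col=8), (row=9, col=7)
  Distance 12: (row=4, col=9), (row=5, col=10), (row=8, col=9), (row=9, col=8)
  Distance 13: (row=4, col=10)
  Distance 14: (row=3, col=10)
Total reachable: 83 (grid has 89 open cells total)

Answer: Reachable cells: 83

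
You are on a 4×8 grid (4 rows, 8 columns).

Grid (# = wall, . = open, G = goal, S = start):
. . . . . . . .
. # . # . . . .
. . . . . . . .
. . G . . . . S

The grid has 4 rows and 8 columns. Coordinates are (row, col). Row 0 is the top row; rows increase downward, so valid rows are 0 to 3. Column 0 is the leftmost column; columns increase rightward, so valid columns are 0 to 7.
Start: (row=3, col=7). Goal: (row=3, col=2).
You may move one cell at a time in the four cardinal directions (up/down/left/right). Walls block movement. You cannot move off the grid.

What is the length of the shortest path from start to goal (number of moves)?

Answer: Shortest path length: 5

Derivation:
BFS from (row=3, col=7) until reaching (row=3, col=2):
  Distance 0: (row=3, col=7)
  Distance 1: (row=2, col=7), (row=3, col=6)
  Distance 2: (row=1, col=7), (row=2, col=6), (row=3, col=5)
  Distance 3: (row=0, col=7), (row=1, col=6), (row=2, col=5), (row=3, col=4)
  Distance 4: (row=0, col=6), (row=1, col=5), (row=2, col=4), (row=3, col=3)
  Distance 5: (row=0, col=5), (row=1, col=4), (row=2, col=3), (row=3, col=2)  <- goal reached here
One shortest path (5 moves): (row=3, col=7) -> (row=3, col=6) -> (row=3, col=5) -> (row=3, col=4) -> (row=3, col=3) -> (row=3, col=2)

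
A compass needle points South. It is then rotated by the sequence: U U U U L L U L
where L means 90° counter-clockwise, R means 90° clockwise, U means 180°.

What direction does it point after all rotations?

Start: South
  U (U-turn (180°)) -> North
  U (U-turn (180°)) -> South
  U (U-turn (180°)) -> North
  U (U-turn (180°)) -> South
  L (left (90° counter-clockwise)) -> East
  L (left (90° counter-clockwise)) -> North
  U (U-turn (180°)) -> South
  L (left (90° counter-clockwise)) -> East
Final: East

Answer: Final heading: East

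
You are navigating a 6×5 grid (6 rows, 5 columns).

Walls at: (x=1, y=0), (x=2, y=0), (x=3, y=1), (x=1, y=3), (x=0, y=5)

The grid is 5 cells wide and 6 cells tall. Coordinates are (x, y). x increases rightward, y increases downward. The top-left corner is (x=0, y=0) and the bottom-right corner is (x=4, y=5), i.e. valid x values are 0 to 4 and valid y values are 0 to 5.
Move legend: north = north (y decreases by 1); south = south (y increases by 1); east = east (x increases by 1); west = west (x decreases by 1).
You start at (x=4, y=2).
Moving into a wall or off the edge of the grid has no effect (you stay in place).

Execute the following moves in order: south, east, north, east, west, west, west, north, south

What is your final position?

Answer: Final position: (x=1, y=2)

Derivation:
Start: (x=4, y=2)
  south (south): (x=4, y=2) -> (x=4, y=3)
  east (east): blocked, stay at (x=4, y=3)
  north (north): (x=4, y=3) -> (x=4, y=2)
  east (east): blocked, stay at (x=4, y=2)
  west (west): (x=4, y=2) -> (x=3, y=2)
  west (west): (x=3, y=2) -> (x=2, y=2)
  west (west): (x=2, y=2) -> (x=1, y=2)
  north (north): (x=1, y=2) -> (x=1, y=1)
  south (south): (x=1, y=1) -> (x=1, y=2)
Final: (x=1, y=2)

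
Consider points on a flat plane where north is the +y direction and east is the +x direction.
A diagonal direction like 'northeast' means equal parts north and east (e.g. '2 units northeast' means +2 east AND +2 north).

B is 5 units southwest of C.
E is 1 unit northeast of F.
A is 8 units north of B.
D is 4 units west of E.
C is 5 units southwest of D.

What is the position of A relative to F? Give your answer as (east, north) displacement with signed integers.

Place F at the origin (east=0, north=0).
  E is 1 unit northeast of F: delta (east=+1, north=+1); E at (east=1, north=1).
  D is 4 units west of E: delta (east=-4, north=+0); D at (east=-3, north=1).
  C is 5 units southwest of D: delta (east=-5, north=-5); C at (east=-8, north=-4).
  B is 5 units southwest of C: delta (east=-5, north=-5); B at (east=-13, north=-9).
  A is 8 units north of B: delta (east=+0, north=+8); A at (east=-13, north=-1).
Therefore A relative to F: (east=-13, north=-1).

Answer: A is at (east=-13, north=-1) relative to F.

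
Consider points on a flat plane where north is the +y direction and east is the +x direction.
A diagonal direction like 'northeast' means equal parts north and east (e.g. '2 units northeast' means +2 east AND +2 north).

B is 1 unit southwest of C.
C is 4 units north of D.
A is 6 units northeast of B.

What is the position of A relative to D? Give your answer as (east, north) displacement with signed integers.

Answer: A is at (east=5, north=9) relative to D.

Derivation:
Place D at the origin (east=0, north=0).
  C is 4 units north of D: delta (east=+0, north=+4); C at (east=0, north=4).
  B is 1 unit southwest of C: delta (east=-1, north=-1); B at (east=-1, north=3).
  A is 6 units northeast of B: delta (east=+6, north=+6); A at (east=5, north=9).
Therefore A relative to D: (east=5, north=9).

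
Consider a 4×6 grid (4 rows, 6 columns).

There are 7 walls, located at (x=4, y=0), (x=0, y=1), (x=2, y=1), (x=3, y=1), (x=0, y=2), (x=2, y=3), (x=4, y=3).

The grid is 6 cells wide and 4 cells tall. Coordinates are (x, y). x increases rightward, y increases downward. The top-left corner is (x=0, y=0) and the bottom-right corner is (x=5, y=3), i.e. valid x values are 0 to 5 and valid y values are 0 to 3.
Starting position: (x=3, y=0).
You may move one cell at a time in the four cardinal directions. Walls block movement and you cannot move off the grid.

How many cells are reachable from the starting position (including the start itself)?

BFS flood-fill from (x=3, y=0):
  Distance 0: (x=3, y=0)
  Distance 1: (x=2, y=0)
  Distance 2: (x=1, y=0)
  Distance 3: (x=0, y=0), (x=1, y=1)
  Distance 4: (x=1, y=2)
  Distance 5: (x=2, y=2), (x=1, y=3)
  Distance 6: (x=3, y=2), (x=0, y=3)
  Distance 7: (x=4, y=2), (x=3, y=3)
  Distance 8: (x=4, y=1), (x=5, y=2)
  Distance 9: (x=5, y=1), (x=5, y=3)
  Distance 10: (x=5, y=0)
Total reachable: 17 (grid has 17 open cells total)

Answer: Reachable cells: 17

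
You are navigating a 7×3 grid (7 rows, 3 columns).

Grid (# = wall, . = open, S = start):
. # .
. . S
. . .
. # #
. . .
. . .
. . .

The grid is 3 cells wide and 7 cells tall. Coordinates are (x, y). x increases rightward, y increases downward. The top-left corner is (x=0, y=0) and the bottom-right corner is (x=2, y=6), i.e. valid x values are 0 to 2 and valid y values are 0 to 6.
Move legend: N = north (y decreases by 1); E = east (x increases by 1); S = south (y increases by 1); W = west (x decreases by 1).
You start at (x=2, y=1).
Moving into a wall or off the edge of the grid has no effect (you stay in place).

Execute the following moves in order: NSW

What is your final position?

Start: (x=2, y=1)
  N (north): (x=2, y=1) -> (x=2, y=0)
  S (south): (x=2, y=0) -> (x=2, y=1)
  W (west): (x=2, y=1) -> (x=1, y=1)
Final: (x=1, y=1)

Answer: Final position: (x=1, y=1)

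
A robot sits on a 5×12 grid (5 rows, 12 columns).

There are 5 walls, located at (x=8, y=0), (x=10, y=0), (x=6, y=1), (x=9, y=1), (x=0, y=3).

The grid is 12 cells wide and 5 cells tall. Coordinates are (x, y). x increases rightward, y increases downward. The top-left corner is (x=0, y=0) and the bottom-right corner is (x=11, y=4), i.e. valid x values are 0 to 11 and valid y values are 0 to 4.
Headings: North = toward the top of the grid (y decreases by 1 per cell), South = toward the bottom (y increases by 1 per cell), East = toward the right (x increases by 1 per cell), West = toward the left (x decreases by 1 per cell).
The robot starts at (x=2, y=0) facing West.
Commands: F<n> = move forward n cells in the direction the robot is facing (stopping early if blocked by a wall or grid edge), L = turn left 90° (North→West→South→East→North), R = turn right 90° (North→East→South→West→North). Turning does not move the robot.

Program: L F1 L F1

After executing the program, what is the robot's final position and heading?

Start: (x=2, y=0), facing West
  L: turn left, now facing South
  F1: move forward 1, now at (x=2, y=1)
  L: turn left, now facing East
  F1: move forward 1, now at (x=3, y=1)
Final: (x=3, y=1), facing East

Answer: Final position: (x=3, y=1), facing East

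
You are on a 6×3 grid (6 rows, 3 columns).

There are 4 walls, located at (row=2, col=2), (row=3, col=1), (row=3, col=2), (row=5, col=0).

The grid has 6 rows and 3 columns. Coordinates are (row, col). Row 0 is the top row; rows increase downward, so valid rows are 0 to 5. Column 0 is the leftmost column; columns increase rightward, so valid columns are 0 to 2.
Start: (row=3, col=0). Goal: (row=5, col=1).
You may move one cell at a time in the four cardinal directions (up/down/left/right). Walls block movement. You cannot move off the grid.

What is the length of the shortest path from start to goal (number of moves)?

BFS from (row=3, col=0) until reaching (row=5, col=1):
  Distance 0: (row=3, col=0)
  Distance 1: (row=2, col=0), (row=4, col=0)
  Distance 2: (row=1, col=0), (row=2, col=1), (row=4, col=1)
  Distance 3: (row=0, col=0), (row=1, col=1), (row=4, col=2), (row=5, col=1)  <- goal reached here
One shortest path (3 moves): (row=3, col=0) -> (row=4, col=0) -> (row=4, col=1) -> (row=5, col=1)

Answer: Shortest path length: 3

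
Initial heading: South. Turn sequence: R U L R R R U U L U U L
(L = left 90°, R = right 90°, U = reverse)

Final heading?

Start: South
  R (right (90° clockwise)) -> West
  U (U-turn (180°)) -> East
  L (left (90° counter-clockwise)) -> North
  R (right (90° clockwise)) -> East
  R (right (90° clockwise)) -> South
  R (right (90° clockwise)) -> West
  U (U-turn (180°)) -> East
  U (U-turn (180°)) -> West
  L (left (90° counter-clockwise)) -> South
  U (U-turn (180°)) -> North
  U (U-turn (180°)) -> South
  L (left (90° counter-clockwise)) -> East
Final: East

Answer: Final heading: East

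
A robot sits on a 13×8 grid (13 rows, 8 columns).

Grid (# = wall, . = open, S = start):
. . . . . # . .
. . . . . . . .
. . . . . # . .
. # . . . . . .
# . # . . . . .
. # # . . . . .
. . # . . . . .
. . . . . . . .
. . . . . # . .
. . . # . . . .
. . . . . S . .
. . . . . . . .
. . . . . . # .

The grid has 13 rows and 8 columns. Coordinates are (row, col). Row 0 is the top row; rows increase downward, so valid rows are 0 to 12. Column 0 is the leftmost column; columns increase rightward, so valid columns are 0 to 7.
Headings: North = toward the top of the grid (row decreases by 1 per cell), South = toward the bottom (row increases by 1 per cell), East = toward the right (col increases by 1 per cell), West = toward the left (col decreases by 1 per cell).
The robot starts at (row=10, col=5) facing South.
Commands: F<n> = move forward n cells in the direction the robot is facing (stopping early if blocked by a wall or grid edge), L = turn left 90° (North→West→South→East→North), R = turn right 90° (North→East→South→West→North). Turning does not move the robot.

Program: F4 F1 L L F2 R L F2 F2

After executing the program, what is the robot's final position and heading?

Answer: Final position: (row=9, col=5), facing North

Derivation:
Start: (row=10, col=5), facing South
  F4: move forward 2/4 (blocked), now at (row=12, col=5)
  F1: move forward 0/1 (blocked), now at (row=12, col=5)
  L: turn left, now facing East
  L: turn left, now facing North
  F2: move forward 2, now at (row=10, col=5)
  R: turn right, now facing East
  L: turn left, now facing North
  F2: move forward 1/2 (blocked), now at (row=9, col=5)
  F2: move forward 0/2 (blocked), now at (row=9, col=5)
Final: (row=9, col=5), facing North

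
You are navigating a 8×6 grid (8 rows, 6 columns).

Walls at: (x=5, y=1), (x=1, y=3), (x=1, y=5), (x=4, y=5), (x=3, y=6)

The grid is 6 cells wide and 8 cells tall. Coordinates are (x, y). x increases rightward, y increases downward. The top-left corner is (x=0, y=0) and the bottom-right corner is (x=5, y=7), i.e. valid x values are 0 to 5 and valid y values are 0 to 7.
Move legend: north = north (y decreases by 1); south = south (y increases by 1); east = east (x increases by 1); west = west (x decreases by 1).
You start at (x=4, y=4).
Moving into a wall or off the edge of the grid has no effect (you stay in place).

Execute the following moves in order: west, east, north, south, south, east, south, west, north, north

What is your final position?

Answer: Final position: (x=5, y=3)

Derivation:
Start: (x=4, y=4)
  west (west): (x=4, y=4) -> (x=3, y=4)
  east (east): (x=3, y=4) -> (x=4, y=4)
  north (north): (x=4, y=4) -> (x=4, y=3)
  south (south): (x=4, y=3) -> (x=4, y=4)
  south (south): blocked, stay at (x=4, y=4)
  east (east): (x=4, y=4) -> (x=5, y=4)
  south (south): (x=5, y=4) -> (x=5, y=5)
  west (west): blocked, stay at (x=5, y=5)
  north (north): (x=5, y=5) -> (x=5, y=4)
  north (north): (x=5, y=4) -> (x=5, y=3)
Final: (x=5, y=3)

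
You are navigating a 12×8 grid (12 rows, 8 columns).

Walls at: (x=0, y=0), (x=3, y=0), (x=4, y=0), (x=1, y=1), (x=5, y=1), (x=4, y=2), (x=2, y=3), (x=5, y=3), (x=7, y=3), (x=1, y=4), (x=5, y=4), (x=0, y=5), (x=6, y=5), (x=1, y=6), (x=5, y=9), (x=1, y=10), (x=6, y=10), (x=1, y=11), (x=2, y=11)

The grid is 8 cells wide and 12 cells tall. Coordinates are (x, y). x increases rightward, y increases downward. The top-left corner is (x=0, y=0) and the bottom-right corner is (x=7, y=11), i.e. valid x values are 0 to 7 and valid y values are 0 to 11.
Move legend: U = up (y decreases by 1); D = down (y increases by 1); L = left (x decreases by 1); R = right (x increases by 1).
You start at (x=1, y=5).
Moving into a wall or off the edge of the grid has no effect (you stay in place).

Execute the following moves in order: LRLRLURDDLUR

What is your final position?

Answer: Final position: (x=2, y=7)

Derivation:
Start: (x=1, y=5)
  L (left): blocked, stay at (x=1, y=5)
  R (right): (x=1, y=5) -> (x=2, y=5)
  L (left): (x=2, y=5) -> (x=1, y=5)
  R (right): (x=1, y=5) -> (x=2, y=5)
  L (left): (x=2, y=5) -> (x=1, y=5)
  U (up): blocked, stay at (x=1, y=5)
  R (right): (x=1, y=5) -> (x=2, y=5)
  D (down): (x=2, y=5) -> (x=2, y=6)
  D (down): (x=2, y=6) -> (x=2, y=7)
  L (left): (x=2, y=7) -> (x=1, y=7)
  U (up): blocked, stay at (x=1, y=7)
  R (right): (x=1, y=7) -> (x=2, y=7)
Final: (x=2, y=7)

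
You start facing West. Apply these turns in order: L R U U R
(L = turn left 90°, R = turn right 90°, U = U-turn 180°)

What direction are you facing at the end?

Start: West
  L (left (90° counter-clockwise)) -> South
  R (right (90° clockwise)) -> West
  U (U-turn (180°)) -> East
  U (U-turn (180°)) -> West
  R (right (90° clockwise)) -> North
Final: North

Answer: Final heading: North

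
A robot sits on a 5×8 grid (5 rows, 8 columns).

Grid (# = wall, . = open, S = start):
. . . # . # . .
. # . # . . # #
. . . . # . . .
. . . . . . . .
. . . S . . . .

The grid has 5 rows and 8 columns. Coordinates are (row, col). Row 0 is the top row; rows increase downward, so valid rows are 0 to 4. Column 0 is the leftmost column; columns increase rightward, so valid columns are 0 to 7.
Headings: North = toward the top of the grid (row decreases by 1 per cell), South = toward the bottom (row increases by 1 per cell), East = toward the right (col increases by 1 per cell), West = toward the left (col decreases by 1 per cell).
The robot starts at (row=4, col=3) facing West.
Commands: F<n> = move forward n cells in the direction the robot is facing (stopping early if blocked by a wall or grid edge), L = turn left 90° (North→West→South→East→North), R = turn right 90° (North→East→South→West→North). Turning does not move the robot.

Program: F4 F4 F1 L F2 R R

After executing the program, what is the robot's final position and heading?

Start: (row=4, col=3), facing West
  F4: move forward 3/4 (blocked), now at (row=4, col=0)
  F4: move forward 0/4 (blocked), now at (row=4, col=0)
  F1: move forward 0/1 (blocked), now at (row=4, col=0)
  L: turn left, now facing South
  F2: move forward 0/2 (blocked), now at (row=4, col=0)
  R: turn right, now facing West
  R: turn right, now facing North
Final: (row=4, col=0), facing North

Answer: Final position: (row=4, col=0), facing North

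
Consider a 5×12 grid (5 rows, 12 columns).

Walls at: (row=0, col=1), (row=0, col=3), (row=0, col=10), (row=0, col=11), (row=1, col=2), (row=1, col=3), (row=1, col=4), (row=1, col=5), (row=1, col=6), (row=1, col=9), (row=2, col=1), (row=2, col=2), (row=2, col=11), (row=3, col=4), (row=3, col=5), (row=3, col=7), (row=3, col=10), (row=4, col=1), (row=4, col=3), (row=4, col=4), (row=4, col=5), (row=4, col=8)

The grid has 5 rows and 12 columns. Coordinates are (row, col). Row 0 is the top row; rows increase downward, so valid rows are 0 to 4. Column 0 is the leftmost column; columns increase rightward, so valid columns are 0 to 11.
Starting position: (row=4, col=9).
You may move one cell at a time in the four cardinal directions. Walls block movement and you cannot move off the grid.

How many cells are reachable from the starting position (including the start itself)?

BFS flood-fill from (row=4, col=9):
  Distance 0: (row=4, col=9)
  Distance 1: (row=3, col=9), (row=4, col=10)
  Distance 2: (row=2, col=9), (row=3, col=8), (row=4, col=11)
  Distance 3: (row=2, col=8), (row=2, col=10), (row=3, col=11)
  Distance 4: (row=1, col=8), (row=1, col=10), (row=2, col=7)
  Distance 5: (row=0, col=8), (row=1, col=7), (row=1, col=11), (row=2, col=6)
  Distance 6: (row=0, col=7), (row=0, col=9), (row=2, col=5), (row=3, col=6)
  Distance 7: (row=0, col=6), (row=2, col=4), (row=4, col=6)
  Distance 8: (row=0, col=5), (row=2, col=3), (row=4, col=7)
  Distance 9: (row=0, col=4), (row=3, col=3)
  Distance 10: (row=3, col=2)
  Distance 11: (row=3, col=1), (row=4, col=2)
  Distance 12: (row=3, col=0)
  Distance 13: (row=2, col=0), (row=4, col=0)
  Distance 14: (row=1, col=0)
  Distance 15: (row=0, col=0), (row=1, col=1)
Total reachable: 37 (grid has 38 open cells total)

Answer: Reachable cells: 37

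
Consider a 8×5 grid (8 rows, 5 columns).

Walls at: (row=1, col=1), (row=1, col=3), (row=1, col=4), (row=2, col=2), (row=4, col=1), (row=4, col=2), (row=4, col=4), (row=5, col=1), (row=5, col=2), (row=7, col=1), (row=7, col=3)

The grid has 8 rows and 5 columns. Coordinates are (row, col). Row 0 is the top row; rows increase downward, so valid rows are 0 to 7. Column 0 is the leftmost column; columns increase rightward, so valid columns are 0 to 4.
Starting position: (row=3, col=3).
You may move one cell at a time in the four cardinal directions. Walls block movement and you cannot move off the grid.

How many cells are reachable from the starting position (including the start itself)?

Answer: Reachable cells: 29

Derivation:
BFS flood-fill from (row=3, col=3):
  Distance 0: (row=3, col=3)
  Distance 1: (row=2, col=3), (row=3, col=2), (row=3, col=4), (row=4, col=3)
  Distance 2: (row=2, col=4), (row=3, col=1), (row=5, col=3)
  Distance 3: (row=2, col=1), (row=3, col=0), (row=5, col=4), (row=6, col=3)
  Distance 4: (row=2, col=0), (row=4, col=0), (row=6, col=2), (row=6, col=4)
  Distance 5: (row=1, col=0), (row=5, col=0), (row=6, col=1), (row=7, col=2), (row=7, col=4)
  Distance 6: (row=0, col=0), (row=6, col=0)
  Distance 7: (row=0, col=1), (row=7, col=0)
  Distance 8: (row=0, col=2)
  Distance 9: (row=0, col=3), (row=1, col=2)
  Distance 10: (row=0, col=4)
Total reachable: 29 (grid has 29 open cells total)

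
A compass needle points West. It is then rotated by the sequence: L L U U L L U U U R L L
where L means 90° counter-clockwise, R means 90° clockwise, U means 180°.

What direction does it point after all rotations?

Answer: Final heading: North

Derivation:
Start: West
  L (left (90° counter-clockwise)) -> South
  L (left (90° counter-clockwise)) -> East
  U (U-turn (180°)) -> West
  U (U-turn (180°)) -> East
  L (left (90° counter-clockwise)) -> North
  L (left (90° counter-clockwise)) -> West
  U (U-turn (180°)) -> East
  U (U-turn (180°)) -> West
  U (U-turn (180°)) -> East
  R (right (90° clockwise)) -> South
  L (left (90° counter-clockwise)) -> East
  L (left (90° counter-clockwise)) -> North
Final: North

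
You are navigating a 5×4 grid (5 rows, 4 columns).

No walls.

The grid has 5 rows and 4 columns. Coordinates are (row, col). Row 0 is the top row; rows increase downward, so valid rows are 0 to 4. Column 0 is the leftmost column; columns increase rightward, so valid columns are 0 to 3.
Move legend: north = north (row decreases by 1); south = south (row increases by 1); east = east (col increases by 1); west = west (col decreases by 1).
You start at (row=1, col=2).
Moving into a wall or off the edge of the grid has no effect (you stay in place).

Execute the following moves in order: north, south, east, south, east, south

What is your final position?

Answer: Final position: (row=3, col=3)

Derivation:
Start: (row=1, col=2)
  north (north): (row=1, col=2) -> (row=0, col=2)
  south (south): (row=0, col=2) -> (row=1, col=2)
  east (east): (row=1, col=2) -> (row=1, col=3)
  south (south): (row=1, col=3) -> (row=2, col=3)
  east (east): blocked, stay at (row=2, col=3)
  south (south): (row=2, col=3) -> (row=3, col=3)
Final: (row=3, col=3)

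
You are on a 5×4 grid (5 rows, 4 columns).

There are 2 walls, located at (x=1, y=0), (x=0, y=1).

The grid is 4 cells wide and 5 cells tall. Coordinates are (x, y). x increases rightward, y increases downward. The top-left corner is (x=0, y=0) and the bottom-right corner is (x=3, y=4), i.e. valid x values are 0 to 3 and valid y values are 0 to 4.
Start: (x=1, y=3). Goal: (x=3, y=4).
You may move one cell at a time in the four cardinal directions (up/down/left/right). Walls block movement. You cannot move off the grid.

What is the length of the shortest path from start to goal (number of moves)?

BFS from (x=1, y=3) until reaching (x=3, y=4):
  Distance 0: (x=1, y=3)
  Distance 1: (x=1, y=2), (x=0, y=3), (x=2, y=3), (x=1, y=4)
  Distance 2: (x=1, y=1), (x=0, y=2), (x=2, y=2), (x=3, y=3), (x=0, y=4), (x=2, y=4)
  Distance 3: (x=2, y=1), (x=3, y=2), (x=3, y=4)  <- goal reached here
One shortest path (3 moves): (x=1, y=3) -> (x=2, y=3) -> (x=3, y=3) -> (x=3, y=4)

Answer: Shortest path length: 3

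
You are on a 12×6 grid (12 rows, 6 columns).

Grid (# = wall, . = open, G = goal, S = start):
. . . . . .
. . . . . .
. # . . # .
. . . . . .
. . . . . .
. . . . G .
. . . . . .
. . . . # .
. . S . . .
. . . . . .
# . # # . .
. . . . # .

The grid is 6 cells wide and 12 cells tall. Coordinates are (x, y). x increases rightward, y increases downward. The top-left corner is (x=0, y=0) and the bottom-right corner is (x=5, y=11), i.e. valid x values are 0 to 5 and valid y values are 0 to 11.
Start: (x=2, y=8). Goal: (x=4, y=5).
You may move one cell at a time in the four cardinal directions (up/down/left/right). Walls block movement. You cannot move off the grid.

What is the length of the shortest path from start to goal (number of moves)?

Answer: Shortest path length: 5

Derivation:
BFS from (x=2, y=8) until reaching (x=4, y=5):
  Distance 0: (x=2, y=8)
  Distance 1: (x=2, y=7), (x=1, y=8), (x=3, y=8), (x=2, y=9)
  Distance 2: (x=2, y=6), (x=1, y=7), (x=3, y=7), (x=0, y=8), (x=4, y=8), (x=1, y=9), (x=3, y=9)
  Distance 3: (x=2, y=5), (x=1, y=6), (x=3, y=6), (x=0, y=7), (x=5, y=8), (x=0, y=9), (x=4, y=9), (x=1, y=10)
  Distance 4: (x=2, y=4), (x=1, y=5), (x=3, y=5), (x=0, y=6), (x=4, y=6), (x=5, y=7), (x=5, y=9), (x=4, y=10), (x=1, y=11)
  Distance 5: (x=2, y=3), (x=1, y=4), (x=3, y=4), (x=0, y=5), (x=4, y=5), (x=5, y=6), (x=5, y=10), (x=0, y=11), (x=2, y=11)  <- goal reached here
One shortest path (5 moves): (x=2, y=8) -> (x=3, y=8) -> (x=3, y=7) -> (x=3, y=6) -> (x=4, y=6) -> (x=4, y=5)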